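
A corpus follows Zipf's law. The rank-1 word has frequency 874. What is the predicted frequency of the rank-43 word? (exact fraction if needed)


Zipf's law: freq(rank) = f1 / rank
f1 = 874, rank = 43
freq = 874 / 43
GCD(874, 43) = 1
Simplified: 874/43

874/43


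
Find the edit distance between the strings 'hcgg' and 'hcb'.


Building DP table for s1='hcgg' (len 4) and s2='hcb' (len 3):
       h  c  b
    0  1  2  3
  h 1  0  1  2
  c 2  1  0  1
  g 3  2  1  1
  g 4  3  2  2
Edit distance = dp[4][3] = 2

2


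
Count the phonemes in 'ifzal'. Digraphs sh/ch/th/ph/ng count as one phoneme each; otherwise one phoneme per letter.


Parsing 'ifzal' greedily, digraphs first:
  'i' -> vowel phoneme (phonemes so far: 1)
  'f' -> consonant phoneme (phonemes so far: 2)
  'z' -> consonant phoneme (phonemes so far: 3)
  'a' -> vowel phoneme (phonemes so far: 4)
  'l' -> consonant phoneme (phonemes so far: 5)
Total phonemes: 5

5


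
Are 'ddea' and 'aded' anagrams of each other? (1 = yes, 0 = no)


Sort characters of 'ddea': 'adde'
Sort characters of 'aded': 'adde'
Sorted forms match -> they ARE anagrams
Result: 1

1


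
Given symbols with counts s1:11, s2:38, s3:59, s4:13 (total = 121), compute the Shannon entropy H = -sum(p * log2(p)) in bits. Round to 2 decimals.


Computing entropy H = -sum(p_i * log2(p_i)):
  s1: p = 11/121 = 0.0909, -p*log2(p) = 0.3145
  s2: p = 38/121 = 0.3140, -p*log2(p) = 0.5248
  s3: p = 59/121 = 0.4876, -p*log2(p) = 0.5053
  s4: p = 13/121 = 0.1074, -p*log2(p) = 0.3458
H = sum of terms = 1.6904
Rounded to 2 decimals: 1.69

1.69


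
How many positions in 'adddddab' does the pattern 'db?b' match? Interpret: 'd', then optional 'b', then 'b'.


Pattern: db?b means 'd', then optional 'b', then 'b'.
Scanning 'adddddab' position-by-position:
  Pos 0: window 'add' -> no
  Pos 1: window 'ddd' -> no
  Pos 2: window 'ddd' -> no
  Pos 3: window 'ddd' -> no
  Pos 4: window 'dda' -> no
  Pos 5: window 'dab' -> no
  Pos 6: window 'ab' -> no
  Pos 7: window 'b' -> no
Total matches: 0

0


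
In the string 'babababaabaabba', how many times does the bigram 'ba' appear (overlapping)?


Scanning 'babababaabaabba' for bigram 'ba':
  Position 0: 'ba' -> MATCH
  Position 1: 'ab' -> no
  Position 2: 'ba' -> MATCH
  Position 3: 'ab' -> no
  Position 4: 'ba' -> MATCH
  Position 5: 'ab' -> no
  Position 6: 'ba' -> MATCH
  Position 7: 'aa' -> no
  Position 8: 'ab' -> no
  Position 9: 'ba' -> MATCH
  Position 10: 'aa' -> no
  Position 11: 'ab' -> no
  Position 12: 'bb' -> no
  Position 13: 'ba' -> MATCH
Total matches: 6

6


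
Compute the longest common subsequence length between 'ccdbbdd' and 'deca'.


DP table for LCS of 'ccdbbdd' and 'deca':
       d  e  c  a
    0  0  0  0  0
  c 0  0  0  1  1
  c 0  0  0  1  1
  d 0  1  1  1  1
  b 0  1  1  1  1
  b 0  1  1  1  1
  d 0  1  1  1  1
  d 0  1  1  1  1
LCS: 'c'
LCS length = 1

1


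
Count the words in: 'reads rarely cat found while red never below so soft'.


Counting words by splitting on spaces:
  Word 1: 'reads'
  Word 2: 'rarely'
  Word 3: 'cat'
  Word 4: 'found'
  Word 5: 'while'
  Word 6: 'red'
  Word 7: 'never'
  Word 8: 'below'
  Word 9: 'so'
  Word 10: 'soft'
Total words: 10

10


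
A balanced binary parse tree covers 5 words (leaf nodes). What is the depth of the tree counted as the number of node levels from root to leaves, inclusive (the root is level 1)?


In a balanced binary tree with n leaves the deepest leaf is ceil(log2(n)) edges below the root,
so counting node levels inclusive of root and leaves gives ceil(log2(n)) + 1 levels.
log2(5) = 2.3219
ceil(2.3219) = 3
levels = 3 + 1 = 4

4


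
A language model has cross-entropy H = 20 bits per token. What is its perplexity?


Perplexity formula: PP = 2^H
H = 20
PP = 2^20
PP = 2^20 = 1048576

1048576


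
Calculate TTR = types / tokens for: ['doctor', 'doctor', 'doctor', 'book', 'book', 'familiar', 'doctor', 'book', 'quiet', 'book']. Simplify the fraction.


Tokens: 10
Unique types: ('book', 'doctor', 'familiar', 'quiet') = 4
TTR = 4/10
Simplify: divide both by 2 -> 2/5
TTR = 2/5

2/5


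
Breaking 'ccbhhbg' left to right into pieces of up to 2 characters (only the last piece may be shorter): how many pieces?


'ccbhhbg' has 7 characters.
Chunking with max size 2:
  Chunk 1: 'cc' (positions 0-1)
  Chunk 2: 'bh' (positions 2-3)
  Chunk 3: 'hb' (positions 4-5)
  Chunk 4: 'g' (positions 6-6)
Total chunks: ceil(7 / 2) = 4

4


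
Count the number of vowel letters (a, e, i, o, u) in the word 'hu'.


Scanning each character of 'hu':
  Position 1: 'h' -> consonant (running count: 0)
  Position 2: 'u' -> vowel (running count: 1)
Total vowels: 1

1


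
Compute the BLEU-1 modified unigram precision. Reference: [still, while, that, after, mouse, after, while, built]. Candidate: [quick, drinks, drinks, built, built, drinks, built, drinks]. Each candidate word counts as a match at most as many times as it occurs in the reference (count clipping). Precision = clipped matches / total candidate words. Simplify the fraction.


Reference word counts: {'after': 2, 'built': 1, 'mouse': 1, 'still': 1, 'that': 1, 'while': 2}
Checking each candidate word (with clipping):
  'quick' -> not in reference -> no match (matches: 0)
  'drinks' -> not in reference -> no match (matches: 0)
  'drinks' -> not in reference -> no match (matches: 0)
  'built' -> in reference (ref count 1, used 1/1) -> match (matches: 1)
  'built' -> ref count 1 already used up (1/1) -> clipped, no match (matches: 1)
  'drinks' -> not in reference -> no match (matches: 1)
  'built' -> ref count 1 already used up (1/1) -> clipped, no match (matches: 1)
  'drinks' -> not in reference -> no match (matches: 1)
Clipped matches: 1, Candidate length: 8
Precision = 1/8

1/8


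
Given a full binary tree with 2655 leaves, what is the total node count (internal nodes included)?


Leaf nodes (terminals): 2655
Internal nodes = n - 1 = 2655 - 1 = 2654
Total = leaves + internal = 2655 + 2654 = 5309

5309


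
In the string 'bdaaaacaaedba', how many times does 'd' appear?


Scanning 'bdaaaacaaedba' for 'd':
  Position 1: 'd' -> MATCH (count: 1)
  Position 10: 'd' -> MATCH (count: 2)
Total occurrences of 'd': 2

2


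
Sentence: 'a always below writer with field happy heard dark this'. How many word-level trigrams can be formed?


Word trigrams from [10] words:
  Trigram 1: (a always below)
  Trigram 2: (always below writer)
  Trigram 3: (below writer with)
  Trigram 4: (writer with field)
  Trigram 5: (with field happy)
  Trigram 6: (field happy heard)
  Trigram 7: (happy heard dark)
  Trigram 8: (heard dark this)
Total word trigrams: 10 - 2 = 8

8


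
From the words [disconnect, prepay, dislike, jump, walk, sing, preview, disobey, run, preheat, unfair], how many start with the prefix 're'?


Checking each word for prefix 're':
  'disconnect' -> no (count: 0)
  'prepay' -> no (count: 0)
  'dislike' -> no (count: 0)
  'jump' -> no (count: 0)
  'walk' -> no (count: 0)
  'sing' -> no (count: 0)
  'preview' -> no (count: 0)
  'disobey' -> no (count: 0)
  'run' -> no (count: 0)
  'preheat' -> no (count: 0)
  'unfair' -> no (count: 0)
Total with prefix 're': 0

0


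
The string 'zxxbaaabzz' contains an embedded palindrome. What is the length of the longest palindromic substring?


Scanning 'zxxbaaabzz' for palindromic substrings.
Substring at positions 3-7: 'baaab'.
Check: reverse('baaab') = 'baaab' -> palindrome confirmed.
Neighbouring characters ('x' / 'z') break symmetry, so it cannot extend further.
No longer palindromic substring exists; longest length = 5

5


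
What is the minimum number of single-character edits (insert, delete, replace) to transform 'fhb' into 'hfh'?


Building DP table for s1='fhb' (len 3) and s2='hfh' (len 3):
       h  f  h
    0  1  2  3
  f 1  1  1  2
  h 2  1  2  1
  b 3  2  2  2
Edit distance = dp[3][3] = 2

2


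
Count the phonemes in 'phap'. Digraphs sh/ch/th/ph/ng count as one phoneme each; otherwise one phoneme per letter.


Parsing 'phap' greedily, digraphs first:
  'ph' -> digraph (1 consonant phoneme) (phonemes so far: 1)
  'a' -> vowel phoneme (phonemes so far: 2)
  'p' -> consonant phoneme (phonemes so far: 3)
Total phonemes: 3

3


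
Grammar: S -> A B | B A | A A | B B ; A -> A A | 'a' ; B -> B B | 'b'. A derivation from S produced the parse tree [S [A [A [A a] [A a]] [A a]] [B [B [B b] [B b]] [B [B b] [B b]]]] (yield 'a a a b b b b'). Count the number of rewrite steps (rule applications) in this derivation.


Every bracketed nonterminal node [X ...] in the tree is produced by exactly one rule application.
Reading the tree off as a leftmost derivation:
  Step 1: S  =>  A B   (applied S -> A B)
  Step 2: A B  =>  A A B   (applied A -> A A)
  Step 3: A A B  =>  A A A B   (applied A -> A A)
  Step 4: A A A B  =>  a A A B   (applied A -> a)
  Step 5: a A A B  =>  a a A B   (applied A -> a)
  Step 6: a a A B  =>  a a a B   (applied A -> a)
  Step 7: a a a B  =>  a a a B B   (applied B -> B B)
  Step 8: a a a B B  =>  a a a B B B   (applied B -> B B)
  Step 9: a a a B B B  =>  a a a b B B   (applied B -> b)
  Step 10: a a a b B B  =>  a a a b b B   (applied B -> b)
  Step 11: a a a b b B  =>  a a a b b B B   (applied B -> B B)
  Step 12: a a a b b B B  =>  a a a b b b B   (applied B -> b)
  Step 13: a a a b b b B  =>  a a a b b b b   (applied B -> b)
Final yield: a a a b b b b
Total rewrite steps: 13

13


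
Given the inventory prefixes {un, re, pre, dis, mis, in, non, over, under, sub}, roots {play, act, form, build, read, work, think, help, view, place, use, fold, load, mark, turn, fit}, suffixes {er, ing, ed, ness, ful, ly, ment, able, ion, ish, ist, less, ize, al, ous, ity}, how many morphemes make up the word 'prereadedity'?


Segmenting 'prereadedity' against the inventory:
  'pre' -> prefix (morpheme 1)
  'read' -> root (morpheme 2)
  'ed' -> suffix (morpheme 3)
  'ity' -> suffix (morpheme 4)
Total morphemes: 4

4


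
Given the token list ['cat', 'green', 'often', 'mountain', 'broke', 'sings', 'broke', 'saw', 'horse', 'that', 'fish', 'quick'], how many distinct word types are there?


Listing all tokens and tracking unique types:
  Token 1: 'cat' -> NEW (unique so far: 1)
  Token 2: 'green' -> NEW (unique so far: 2)
  Token 3: 'often' -> NEW (unique so far: 3)
  Token 4: 'mountain' -> NEW (unique so far: 4)
  Token 5: 'broke' -> NEW (unique so far: 5)
  Token 6: 'sings' -> NEW (unique so far: 6)
  Token 7: 'broke' -> duplicate (unique so far: 6)
  Token 8: 'saw' -> NEW (unique so far: 7)
  Token 9: 'horse' -> NEW (unique so far: 8)
  Token 10: 'that' -> NEW (unique so far: 9)
  Token 11: 'fish' -> NEW (unique so far: 10)
  Token 12: 'quick' -> NEW (unique so far: 11)
Unique types: ('broke', 'cat', 'fish', 'green', 'horse', 'mountain', 'often', 'quick', 'saw', 'sings', 'that')
Vocabulary size: 11

11


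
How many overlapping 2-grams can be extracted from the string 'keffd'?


String 'keffd' has length L = 5.
Number of overlapping n-grams = L - n + 1
Substituting: 5 - 2 + 1 = 4

4


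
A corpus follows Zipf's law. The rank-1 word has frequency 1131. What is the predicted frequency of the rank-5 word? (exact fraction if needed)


Zipf's law: freq(rank) = f1 / rank
f1 = 1131, rank = 5
freq = 1131 / 5
GCD(1131, 5) = 1
Simplified: 1131/5

1131/5


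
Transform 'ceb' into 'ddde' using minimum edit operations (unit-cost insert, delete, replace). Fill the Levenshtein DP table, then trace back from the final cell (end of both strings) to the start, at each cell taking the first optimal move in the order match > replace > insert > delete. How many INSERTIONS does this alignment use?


Edit distance = 4. Backtracking from cell (3, 4) with preference match > replace > insert > delete,
then listing the resulting alignment 'ceb' -> 'ddde' left to right:
  Step 1: insert 'd' [insertion #1]
  Step 2: replace c->d
  Step 3: replace e->d
  Step 4: replace b->e
Total insertions: 1

1


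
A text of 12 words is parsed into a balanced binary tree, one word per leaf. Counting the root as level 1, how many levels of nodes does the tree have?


In a balanced binary tree with n leaves the deepest leaf is ceil(log2(n)) edges below the root,
so counting node levels inclusive of root and leaves gives ceil(log2(n)) + 1 levels.
log2(12) = 3.5850
ceil(3.5850) = 4
levels = 4 + 1 = 5

5


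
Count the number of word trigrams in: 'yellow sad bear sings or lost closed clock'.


Word trigrams from [8] words:
  Trigram 1: (yellow sad bear)
  Trigram 2: (sad bear sings)
  Trigram 3: (bear sings or)
  Trigram 4: (sings or lost)
  Trigram 5: (or lost closed)
  Trigram 6: (lost closed clock)
Total word trigrams: 8 - 2 = 6

6


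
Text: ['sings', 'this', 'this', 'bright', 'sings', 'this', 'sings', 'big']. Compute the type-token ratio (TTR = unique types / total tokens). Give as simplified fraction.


Tokens: 8
Unique types: ('big', 'bright', 'sings', 'this') = 4
TTR = 4/8
Simplify: divide both by 4 -> 1/2
TTR = 1/2

1/2


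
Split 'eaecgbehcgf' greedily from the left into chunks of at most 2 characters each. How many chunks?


'eaecgbehcgf' has 11 characters.
Chunking with max size 2:
  Chunk 1: 'ea' (positions 0-1)
  Chunk 2: 'ec' (positions 2-3)
  Chunk 3: 'gb' (positions 4-5)
  Chunk 4: 'eh' (positions 6-7)
  Chunk 5: 'cg' (positions 8-9)
  Chunk 6: 'f' (positions 10-10)
Total chunks: ceil(11 / 2) = 6

6


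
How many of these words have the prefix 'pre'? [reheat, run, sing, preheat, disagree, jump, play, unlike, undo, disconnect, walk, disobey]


Checking each word for prefix 'pre':
  'reheat' -> no (count: 0)
  'run' -> no (count: 0)
  'sing' -> no (count: 0)
  'preheat' -> YES, starts with 'pre' (count: 1)
  'disagree' -> no (count: 1)
  'jump' -> no (count: 1)
  'play' -> no (count: 1)
  'unlike' -> no (count: 1)
  'undo' -> no (count: 1)
  'disconnect' -> no (count: 1)
  'walk' -> no (count: 1)
  'disobey' -> no (count: 1)
Total with prefix 'pre': 1

1


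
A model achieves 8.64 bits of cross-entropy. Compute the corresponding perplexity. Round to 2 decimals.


Perplexity formula: PP = 2^H
H = 8.64
PP = 2^8.64
Decompose: 2^8.64 = 2^8 * 2^0.64
2^8 = 256, 2^0.64 ~ 1.5583292
PP ~ 256 * 1.5583292 = 398.9322752
Rounded to 2 decimals: 398.93

398.93


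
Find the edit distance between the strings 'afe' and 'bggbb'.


Building DP table for s1='afe' (len 3) and s2='bggbb' (len 5):
       b  g  g  b  b
    0  1  2  3  4  5
  a 1  1  2  3  4  5
  f 2  2  2  3  4  5
  e 3  3  3  3  4  5
Edit distance = dp[3][5] = 5

5


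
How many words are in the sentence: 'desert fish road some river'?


Counting words by splitting on spaces:
  Word 1: 'desert'
  Word 2: 'fish'
  Word 3: 'road'
  Word 4: 'some'
  Word 5: 'river'
Total words: 5

5


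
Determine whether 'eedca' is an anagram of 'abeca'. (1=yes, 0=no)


Sort characters of 'eedca': 'acdee'
Sort characters of 'abeca': 'aabce'
Sorted forms differ -> they are NOT anagrams
Result: 0

0


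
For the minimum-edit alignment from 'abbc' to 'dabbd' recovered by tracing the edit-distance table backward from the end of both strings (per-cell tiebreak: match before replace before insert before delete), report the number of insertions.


Edit distance = 2. Backtracking from cell (4, 5) with preference match > replace > insert > delete,
then listing the resulting alignment 'abbc' -> 'dabbd' left to right:
  Step 1: insert 'd' [insertion #1]
  Step 2: keep 'a'
  Step 3: keep 'b'
  Step 4: keep 'b'
  Step 5: replace c->d
Total insertions: 1

1


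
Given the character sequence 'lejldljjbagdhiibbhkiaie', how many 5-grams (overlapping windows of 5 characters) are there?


String 'lejldljjbagdhiibbhkiaie' has length L = 23.
Number of overlapping n-grams = L - n + 1
Substituting: 23 - 5 + 1 = 19

19


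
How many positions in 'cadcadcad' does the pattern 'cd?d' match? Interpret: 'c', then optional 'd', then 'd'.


Pattern: cd?d means 'c', then optional 'd', then 'd'.
Scanning 'cadcadcad' position-by-position:
  Pos 0: window 'cad' -> no
  Pos 1: window 'adc' -> no
  Pos 2: window 'dca' -> no
  Pos 3: window 'cad' -> no
  Pos 4: window 'adc' -> no
  Pos 5: window 'dca' -> no
  Pos 6: window 'cad' -> no
  Pos 7: window 'ad' -> no
  Pos 8: window 'd' -> no
Total matches: 0

0


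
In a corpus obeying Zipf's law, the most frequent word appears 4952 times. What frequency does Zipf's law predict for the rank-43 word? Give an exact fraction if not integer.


Zipf's law: freq(rank) = f1 / rank
f1 = 4952, rank = 43
freq = 4952 / 43
GCD(4952, 43) = 1
Simplified: 4952/43

4952/43


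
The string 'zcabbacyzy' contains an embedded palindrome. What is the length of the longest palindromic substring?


Scanning 'zcabbacyzy' for palindromic substrings.
Substring at positions 1-6: 'cabbac'.
Check: reverse('cabbac') = 'cabbac' -> palindrome confirmed.
Neighbouring characters ('z' / 'y') break symmetry, so it cannot extend further.
No longer palindromic substring exists; longest length = 6

6


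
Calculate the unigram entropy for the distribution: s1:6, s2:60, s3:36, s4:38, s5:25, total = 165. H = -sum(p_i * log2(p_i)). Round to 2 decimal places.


Computing entropy H = -sum(p_i * log2(p_i)):
  s1: p = 6/165 = 0.0364, -p*log2(p) = 0.1739
  s2: p = 60/165 = 0.3636, -p*log2(p) = 0.5307
  s3: p = 36/165 = 0.2182, -p*log2(p) = 0.4792
  s4: p = 38/165 = 0.2303, -p*log2(p) = 0.4879
  s5: p = 25/165 = 0.1515, -p*log2(p) = 0.4125
H = sum of terms = 2.0842
Rounded to 2 decimals: 2.08

2.08


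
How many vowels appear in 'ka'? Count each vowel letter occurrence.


Scanning each character of 'ka':
  Position 1: 'k' -> consonant (running count: 0)
  Position 2: 'a' -> vowel (running count: 1)
Total vowels: 1

1


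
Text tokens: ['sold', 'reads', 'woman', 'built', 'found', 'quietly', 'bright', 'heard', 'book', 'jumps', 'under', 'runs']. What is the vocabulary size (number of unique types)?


Listing all tokens and tracking unique types:
  Token 1: 'sold' -> NEW (unique so far: 1)
  Token 2: 'reads' -> NEW (unique so far: 2)
  Token 3: 'woman' -> NEW (unique so far: 3)
  Token 4: 'built' -> NEW (unique so far: 4)
  Token 5: 'found' -> NEW (unique so far: 5)
  Token 6: 'quietly' -> NEW (unique so far: 6)
  Token 7: 'bright' -> NEW (unique so far: 7)
  Token 8: 'heard' -> NEW (unique so far: 8)
  Token 9: 'book' -> NEW (unique so far: 9)
  Token 10: 'jumps' -> NEW (unique so far: 10)
  Token 11: 'under' -> NEW (unique so far: 11)
  Token 12: 'runs' -> NEW (unique so far: 12)
Unique types: ('book', 'bright', 'built', 'found', 'heard', 'jumps', 'quietly', 'reads', 'runs', 'sold', 'under', 'woman')
Vocabulary size: 12

12


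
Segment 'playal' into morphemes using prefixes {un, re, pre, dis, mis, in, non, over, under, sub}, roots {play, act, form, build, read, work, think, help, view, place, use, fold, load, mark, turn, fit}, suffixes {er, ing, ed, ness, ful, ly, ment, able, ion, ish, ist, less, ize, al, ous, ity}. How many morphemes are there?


Segmenting 'playal' against the inventory:
  'play' -> root (morpheme 1)
  'al' -> suffix (morpheme 2)
Total morphemes: 2

2


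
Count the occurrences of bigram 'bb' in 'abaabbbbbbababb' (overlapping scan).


Scanning 'abaabbbbbbababb' for bigram 'bb':
  Position 0: 'ab' -> no
  Position 1: 'ba' -> no
  Position 2: 'aa' -> no
  Position 3: 'ab' -> no
  Position 4: 'bb' -> MATCH
  Position 5: 'bb' -> MATCH
  Position 6: 'bb' -> MATCH
  Position 7: 'bb' -> MATCH
  Position 8: 'bb' -> MATCH
  Position 9: 'ba' -> no
  Position 10: 'ab' -> no
  Position 11: 'ba' -> no
  Position 12: 'ab' -> no
  Position 13: 'bb' -> MATCH
Total matches: 6

6


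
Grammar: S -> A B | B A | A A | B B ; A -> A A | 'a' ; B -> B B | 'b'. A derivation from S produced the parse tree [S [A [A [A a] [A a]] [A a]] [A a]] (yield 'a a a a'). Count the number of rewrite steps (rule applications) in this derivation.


Every bracketed nonterminal node [X ...] in the tree is produced by exactly one rule application.
Reading the tree off as a leftmost derivation:
  Step 1: S  =>  A A   (applied S -> A A)
  Step 2: A A  =>  A A A   (applied A -> A A)
  Step 3: A A A  =>  A A A A   (applied A -> A A)
  Step 4: A A A A  =>  a A A A   (applied A -> a)
  Step 5: a A A A  =>  a a A A   (applied A -> a)
  Step 6: a a A A  =>  a a a A   (applied A -> a)
  Step 7: a a a A  =>  a a a a   (applied A -> a)
Final yield: a a a a
Total rewrite steps: 7

7


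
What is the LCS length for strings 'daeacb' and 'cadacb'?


DP table for LCS of 'daeacb' and 'cadacb':
       c  a  d  a  c  b
    0  0  0  0  0  0  0
  d 0  0  0  1  1  1  1
  a 0  0  1  1  2  2  2
  e 0  0  1  1  2  2  2
  a 0  0  1  1  2  2  2
  c 0  1  1  1  2  3  3
  b 0  1  1  1  2  3  4
LCS: 'dacb'
LCS length = 4

4


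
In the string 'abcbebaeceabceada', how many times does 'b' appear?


Scanning 'abcbebaeceabceada' for 'b':
  Position 1: 'b' -> MATCH (count: 1)
  Position 3: 'b' -> MATCH (count: 2)
  Position 5: 'b' -> MATCH (count: 3)
  Position 11: 'b' -> MATCH (count: 4)
Total occurrences of 'b': 4

4


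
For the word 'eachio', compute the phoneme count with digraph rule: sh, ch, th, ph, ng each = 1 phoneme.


Parsing 'eachio' greedily, digraphs first:
  'e' -> vowel phoneme (phonemes so far: 1)
  'a' -> vowel phoneme (phonemes so far: 2)
  'ch' -> digraph (1 consonant phoneme) (phonemes so far: 3)
  'i' -> vowel phoneme (phonemes so far: 4)
  'o' -> vowel phoneme (phonemes so far: 5)
Total phonemes: 5

5


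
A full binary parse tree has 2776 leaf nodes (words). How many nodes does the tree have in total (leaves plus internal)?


Leaf nodes (terminals): 2776
Internal nodes = n - 1 = 2776 - 1 = 2775
Total = leaves + internal = 2776 + 2775 = 5551

5551


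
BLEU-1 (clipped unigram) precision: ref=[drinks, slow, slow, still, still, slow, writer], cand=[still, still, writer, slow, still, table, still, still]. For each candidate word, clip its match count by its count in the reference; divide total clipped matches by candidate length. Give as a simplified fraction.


Reference word counts: {'drinks': 1, 'slow': 3, 'still': 2, 'writer': 1}
Checking each candidate word (with clipping):
  'still' -> in reference (ref count 2, used 1/2) -> match (matches: 1)
  'still' -> in reference (ref count 2, used 2/2) -> match (matches: 2)
  'writer' -> in reference (ref count 1, used 1/1) -> match (matches: 3)
  'slow' -> in reference (ref count 3, used 1/3) -> match (matches: 4)
  'still' -> ref count 2 already used up (2/2) -> clipped, no match (matches: 4)
  'table' -> not in reference -> no match (matches: 4)
  'still' -> ref count 2 already used up (2/2) -> clipped, no match (matches: 4)
  'still' -> ref count 2 already used up (2/2) -> clipped, no match (matches: 4)
Clipped matches: 4, Candidate length: 8
Precision = 4/8 = 1/2

1/2


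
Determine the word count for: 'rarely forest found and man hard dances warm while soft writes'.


Counting words by splitting on spaces:
  Word 1: 'rarely'
  Word 2: 'forest'
  Word 3: 'found'
  Word 4: 'and'
  Word 5: 'man'
  Word 6: 'hard'
  Word 7: 'dances'
  Word 8: 'warm'
  Word 9: 'while'
  Word 10: 'soft'
  Word 11: 'writes'
Total words: 11

11


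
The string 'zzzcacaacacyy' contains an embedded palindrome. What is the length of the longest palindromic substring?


Scanning 'zzzcacaacacyy' for palindromic substrings.
Substring at positions 3-10: 'cacaacac'.
Check: reverse('cacaacac') = 'cacaacac' -> palindrome confirmed.
Neighbouring characters ('z' / 'y') break symmetry, so it cannot extend further.
No longer palindromic substring exists; longest length = 8

8


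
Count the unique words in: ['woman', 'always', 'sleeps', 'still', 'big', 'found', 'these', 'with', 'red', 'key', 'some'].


Listing all tokens and tracking unique types:
  Token 1: 'woman' -> NEW (unique so far: 1)
  Token 2: 'always' -> NEW (unique so far: 2)
  Token 3: 'sleeps' -> NEW (unique so far: 3)
  Token 4: 'still' -> NEW (unique so far: 4)
  Token 5: 'big' -> NEW (unique so far: 5)
  Token 6: 'found' -> NEW (unique so far: 6)
  Token 7: 'these' -> NEW (unique so far: 7)
  Token 8: 'with' -> NEW (unique so far: 8)
  Token 9: 'red' -> NEW (unique so far: 9)
  Token 10: 'key' -> NEW (unique so far: 10)
  Token 11: 'some' -> NEW (unique so far: 11)
Unique types: ('always', 'big', 'found', 'key', 'red', 'sleeps', 'some', 'still', 'these', 'with', 'woman')
Vocabulary size: 11

11


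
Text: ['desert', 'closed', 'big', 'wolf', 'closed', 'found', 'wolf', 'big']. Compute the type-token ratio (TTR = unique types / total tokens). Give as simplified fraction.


Tokens: 8
Unique types: ('big', 'closed', 'desert', 'found', 'wolf') = 5
TTR = 5/8
Already in lowest terms.

5/8


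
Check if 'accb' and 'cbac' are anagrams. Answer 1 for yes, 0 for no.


Sort characters of 'accb': 'abcc'
Sort characters of 'cbac': 'abcc'
Sorted forms match -> they ARE anagrams
Result: 1

1


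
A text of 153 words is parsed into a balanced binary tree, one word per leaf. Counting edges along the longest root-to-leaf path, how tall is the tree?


In a balanced binary tree with n leaves the deepest leaf is ceil(log2(n)) edges below the root.
log2(153) = 7.2574
ceil(7.2574) = 8
height (edges) = 8

8


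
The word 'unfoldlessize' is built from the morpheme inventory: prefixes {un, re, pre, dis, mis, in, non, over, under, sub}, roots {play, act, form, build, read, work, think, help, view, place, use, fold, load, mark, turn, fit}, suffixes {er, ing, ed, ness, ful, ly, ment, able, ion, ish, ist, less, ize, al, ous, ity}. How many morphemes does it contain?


Segmenting 'unfoldlessize' against the inventory:
  'un' -> prefix (morpheme 1)
  'fold' -> root (morpheme 2)
  'less' -> suffix (morpheme 3)
  'ize' -> suffix (morpheme 4)
Total morphemes: 4

4


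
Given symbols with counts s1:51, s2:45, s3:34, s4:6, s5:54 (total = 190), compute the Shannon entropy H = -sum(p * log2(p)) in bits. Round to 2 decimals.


Computing entropy H = -sum(p_i * log2(p_i)):
  s1: p = 51/190 = 0.2684, -p*log2(p) = 0.5093
  s2: p = 45/190 = 0.2368, -p*log2(p) = 0.4922
  s3: p = 34/190 = 0.1789, -p*log2(p) = 0.4442
  s4: p = 6/190 = 0.0316, -p*log2(p) = 0.1574
  s5: p = 54/190 = 0.2842, -p*log2(p) = 0.5158
H = sum of terms = 2.1189
Rounded to 2 decimals: 2.12

2.12


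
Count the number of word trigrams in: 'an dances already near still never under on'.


Word trigrams from [8] words:
  Trigram 1: (an dances already)
  Trigram 2: (dances already near)
  Trigram 3: (already near still)
  Trigram 4: (near still never)
  Trigram 5: (still never under)
  Trigram 6: (never under on)
Total word trigrams: 8 - 2 = 6

6


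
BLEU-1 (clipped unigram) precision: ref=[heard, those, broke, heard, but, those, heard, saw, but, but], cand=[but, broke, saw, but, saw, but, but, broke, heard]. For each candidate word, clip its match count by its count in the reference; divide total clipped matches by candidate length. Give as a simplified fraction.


Reference word counts: {'broke': 1, 'but': 3, 'heard': 3, 'saw': 1, 'those': 2}
Checking each candidate word (with clipping):
  'but' -> in reference (ref count 3, used 1/3) -> match (matches: 1)
  'broke' -> in reference (ref count 1, used 1/1) -> match (matches: 2)
  'saw' -> in reference (ref count 1, used 1/1) -> match (matches: 3)
  'but' -> in reference (ref count 3, used 2/3) -> match (matches: 4)
  'saw' -> ref count 1 already used up (1/1) -> clipped, no match (matches: 4)
  'but' -> in reference (ref count 3, used 3/3) -> match (matches: 5)
  'but' -> ref count 3 already used up (3/3) -> clipped, no match (matches: 5)
  'broke' -> ref count 1 already used up (1/1) -> clipped, no match (matches: 5)
  'heard' -> in reference (ref count 3, used 1/3) -> match (matches: 6)
Clipped matches: 6, Candidate length: 9
Precision = 6/9 = 2/3

2/3


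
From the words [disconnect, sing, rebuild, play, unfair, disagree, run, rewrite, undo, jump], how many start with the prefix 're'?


Checking each word for prefix 're':
  'disconnect' -> no (count: 0)
  'sing' -> no (count: 0)
  'rebuild' -> YES, starts with 're' (count: 1)
  'play' -> no (count: 1)
  'unfair' -> no (count: 1)
  'disagree' -> no (count: 1)
  'run' -> no (count: 1)
  'rewrite' -> YES, starts with 're' (count: 2)
  'undo' -> no (count: 2)
  'jump' -> no (count: 2)
Total with prefix 're': 2

2


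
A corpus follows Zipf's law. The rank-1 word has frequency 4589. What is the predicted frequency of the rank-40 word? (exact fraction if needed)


Zipf's law: freq(rank) = f1 / rank
f1 = 4589, rank = 40
freq = 4589 / 40
GCD(4589, 40) = 1
Simplified: 4589/40

4589/40


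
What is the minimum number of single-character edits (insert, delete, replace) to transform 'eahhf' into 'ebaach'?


Building DP table for s1='eahhf' (len 5) and s2='ebaach' (len 6):
       e  b  a  a  c  h
    0  1  2  3  4  5  6
  e 1  0  1  2  3  4  5
  a 2  1  1  1  2  3  4
  h 3  2  2  2  2  3  3
  h 4  3  3  3  3  3  3
  f 5  4  4  4  4  4  4
Edit distance = dp[5][6] = 4

4


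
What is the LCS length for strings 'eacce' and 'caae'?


DP table for LCS of 'eacce' and 'caae':
       c  a  a  e
    0  0  0  0  0
  e 0  0  0  0  1
  a 0  0  1  1  1
  c 0  1  1  1  1
  c 0  1  1  1  1
  e 0  1  1  1  2
LCS: 'ae'
LCS length = 2

2


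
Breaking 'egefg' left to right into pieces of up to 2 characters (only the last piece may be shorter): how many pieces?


'egefg' has 5 characters.
Chunking with max size 2:
  Chunk 1: 'eg' (positions 0-1)
  Chunk 2: 'ef' (positions 2-3)
  Chunk 3: 'g' (positions 4-4)
Total chunks: ceil(5 / 2) = 3

3


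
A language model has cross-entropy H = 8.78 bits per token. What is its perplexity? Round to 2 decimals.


Perplexity formula: PP = 2^H
H = 8.78
PP = 2^8.78
Decompose: 2^8.78 = 2^8 * 2^0.78
2^8 = 256, 2^0.78 ~ 1.7171309
PP ~ 256 * 1.7171309 = 439.5855104
Rounded to 2 decimals: 439.59

439.59


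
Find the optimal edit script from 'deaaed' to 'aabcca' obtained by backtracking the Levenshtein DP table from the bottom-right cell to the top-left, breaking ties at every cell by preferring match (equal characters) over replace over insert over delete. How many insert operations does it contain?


Edit distance = 6. Backtracking from cell (6, 6) with preference match > replace > insert > delete,
then listing the resulting alignment 'deaaed' -> 'aabcca' left to right:
  Step 1: replace d->a
  Step 2: replace e->a
  Step 3: replace a->b
  Step 4: replace a->c
  Step 5: replace e->c
  Step 6: replace d->a
Total insertions: 0

0


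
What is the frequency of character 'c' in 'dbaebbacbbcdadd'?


Scanning 'dbaebbacbbcdadd' for 'c':
  Position 7: 'c' -> MATCH (count: 1)
  Position 10: 'c' -> MATCH (count: 2)
Total occurrences of 'c': 2

2


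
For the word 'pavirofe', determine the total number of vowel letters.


Scanning each character of 'pavirofe':
  Position 1: 'p' -> consonant (running count: 0)
  Position 2: 'a' -> vowel (running count: 1)
  Position 3: 'v' -> consonant (running count: 1)
  Position 4: 'i' -> vowel (running count: 2)
  Position 5: 'r' -> consonant (running count: 2)
  Position 6: 'o' -> vowel (running count: 3)
  Position 7: 'f' -> consonant (running count: 3)
  Position 8: 'e' -> vowel (running count: 4)
Total vowels: 4

4


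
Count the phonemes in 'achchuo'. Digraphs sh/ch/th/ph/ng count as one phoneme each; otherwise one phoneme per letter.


Parsing 'achchuo' greedily, digraphs first:
  'a' -> vowel phoneme (phonemes so far: 1)
  'ch' -> digraph (1 consonant phoneme) (phonemes so far: 2)
  'ch' -> digraph (1 consonant phoneme) (phonemes so far: 3)
  'u' -> vowel phoneme (phonemes so far: 4)
  'o' -> vowel phoneme (phonemes so far: 5)
Total phonemes: 5

5


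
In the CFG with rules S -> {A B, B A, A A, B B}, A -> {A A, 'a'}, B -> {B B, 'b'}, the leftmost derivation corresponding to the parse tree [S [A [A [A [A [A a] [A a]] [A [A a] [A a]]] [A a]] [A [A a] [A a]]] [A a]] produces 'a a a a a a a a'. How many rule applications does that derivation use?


Every bracketed nonterminal node [X ...] in the tree is produced by exactly one rule application.
Reading the tree off as a leftmost derivation:
  Step 1: S  =>  A A   (applied S -> A A)
  Step 2: A A  =>  A A A   (applied A -> A A)
  Step 3: A A A  =>  A A A A   (applied A -> A A)
  Step 4: A A A A  =>  A A A A A   (applied A -> A A)
  Step 5: A A A A A  =>  A A A A A A   (applied A -> A A)
  Step 6: A A A A A A  =>  a A A A A A   (applied A -> a)
  Step 7: a A A A A A  =>  a a A A A A   (applied A -> a)
  Step 8: a a A A A A  =>  a a A A A A A   (applied A -> A A)
  Step 9: a a A A A A A  =>  a a a A A A A   (applied A -> a)
  Step 10: a a a A A A A  =>  a a a a A A A   (applied A -> a)
  Step 11: a a a a A A A  =>  a a a a a A A   (applied A -> a)
  Step 12: a a a a a A A  =>  a a a a a A A A   (applied A -> A A)
  Step 13: a a a a a A A A  =>  a a a a a a A A   (applied A -> a)
  Step 14: a a a a a a A A  =>  a a a a a a a A   (applied A -> a)
  Step 15: a a a a a a a A  =>  a a a a a a a a   (applied A -> a)
Final yield: a a a a a a a a
Total rewrite steps: 15

15


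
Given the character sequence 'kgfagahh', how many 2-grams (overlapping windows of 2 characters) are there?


String 'kgfagahh' has length L = 8.
Number of overlapping n-grams = L - n + 1
Substituting: 8 - 2 + 1 = 7

7


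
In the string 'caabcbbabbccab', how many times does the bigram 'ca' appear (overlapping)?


Scanning 'caabcbbabbccab' for bigram 'ca':
  Position 0: 'ca' -> MATCH
  Position 1: 'aa' -> no
  Position 2: 'ab' -> no
  Position 3: 'bc' -> no
  Position 4: 'cb' -> no
  Position 5: 'bb' -> no
  Position 6: 'ba' -> no
  Position 7: 'ab' -> no
  Position 8: 'bb' -> no
  Position 9: 'bc' -> no
  Position 10: 'cc' -> no
  Position 11: 'ca' -> MATCH
  Position 12: 'ab' -> no
Total matches: 2

2


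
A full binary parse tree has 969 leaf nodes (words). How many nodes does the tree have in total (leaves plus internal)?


Leaf nodes (terminals): 969
Internal nodes = n - 1 = 969 - 1 = 968
Total = leaves + internal = 969 + 968 = 1937

1937


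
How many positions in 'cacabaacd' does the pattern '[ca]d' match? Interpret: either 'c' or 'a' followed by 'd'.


Pattern: [ca]d means either 'c' or 'a' followed by 'd'.
Scanning 'cacabaacd' position-by-position:
  Pos 0: window 'ca' -> no
  Pos 1: window 'ac' -> no
  Pos 2: window 'ca' -> no
  Pos 3: window 'ab' -> no
  Pos 4: window 'ba' -> no
  Pos 5: window 'aa' -> no
  Pos 6: window 'ac' -> no
  Pos 7: window 'cd' -> MATCH
  Pos 8: window 'd' -> no
Total matches: 1

1


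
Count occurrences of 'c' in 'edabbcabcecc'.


Scanning 'edabbcabcecc' for 'c':
  Position 5: 'c' -> MATCH (count: 1)
  Position 8: 'c' -> MATCH (count: 2)
  Position 10: 'c' -> MATCH (count: 3)
  Position 11: 'c' -> MATCH (count: 4)
Total occurrences of 'c': 4

4


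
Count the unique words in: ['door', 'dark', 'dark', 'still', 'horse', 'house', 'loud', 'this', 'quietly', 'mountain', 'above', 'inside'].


Listing all tokens and tracking unique types:
  Token 1: 'door' -> NEW (unique so far: 1)
  Token 2: 'dark' -> NEW (unique so far: 2)
  Token 3: 'dark' -> duplicate (unique so far: 2)
  Token 4: 'still' -> NEW (unique so far: 3)
  Token 5: 'horse' -> NEW (unique so far: 4)
  Token 6: 'house' -> NEW (unique so far: 5)
  Token 7: 'loud' -> NEW (unique so far: 6)
  Token 8: 'this' -> NEW (unique so far: 7)
  Token 9: 'quietly' -> NEW (unique so far: 8)
  Token 10: 'mountain' -> NEW (unique so far: 9)
  Token 11: 'above' -> NEW (unique so far: 10)
  Token 12: 'inside' -> NEW (unique so far: 11)
Unique types: ('above', 'dark', 'door', 'horse', 'house', 'inside', 'loud', 'mountain', 'quietly', 'still', 'this')
Vocabulary size: 11

11


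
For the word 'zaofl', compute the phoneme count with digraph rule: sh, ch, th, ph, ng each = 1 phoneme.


Parsing 'zaofl' greedily, digraphs first:
  'z' -> consonant phoneme (phonemes so far: 1)
  'a' -> vowel phoneme (phonemes so far: 2)
  'o' -> vowel phoneme (phonemes so far: 3)
  'f' -> consonant phoneme (phonemes so far: 4)
  'l' -> consonant phoneme (phonemes so far: 5)
Total phonemes: 5

5


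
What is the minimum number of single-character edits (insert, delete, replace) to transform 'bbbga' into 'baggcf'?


Building DP table for s1='bbbga' (len 5) and s2='baggcf' (len 6):
       b  a  g  g  c  f
    0  1  2  3  4  5  6
  b 1  0  1  2  3  4  5
  b 2  1  1  2  3  4  5
  b 3  2  2  2  3  4  5
  g 4  3  3  2  2  3  4
  a 5  4  3  3  3  3  4
Edit distance = dp[5][6] = 4

4


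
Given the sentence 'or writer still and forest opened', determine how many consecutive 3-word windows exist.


Word trigrams from [6] words:
  Trigram 1: (or writer still)
  Trigram 2: (writer still and)
  Trigram 3: (still and forest)
  Trigram 4: (and forest opened)
Total word trigrams: 6 - 2 = 4

4


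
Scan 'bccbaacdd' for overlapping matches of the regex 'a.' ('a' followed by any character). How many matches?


Pattern: a. means 'a' followed by any character.
Scanning 'bccbaacdd' position-by-position:
  Pos 0: window 'bc' -> no
  Pos 1: window 'cc' -> no
  Pos 2: window 'cb' -> no
  Pos 3: window 'ba' -> no
  Pos 4: window 'aa' -> MATCH
  Pos 5: window 'ac' -> MATCH
  Pos 6: window 'cd' -> no
  Pos 7: window 'dd' -> no
  Pos 8: window 'd' -> no
Total matches: 2

2


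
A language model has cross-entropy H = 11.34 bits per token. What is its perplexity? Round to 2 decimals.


Perplexity formula: PP = 2^H
H = 11.34
PP = 2^11.34
Decompose: 2^11.34 = 2^11 * 2^0.34
2^11 = 2048, 2^0.34 ~ 1.2657566
PP ~ 2048 * 1.2657566 = 2592.2695168
Rounded to 2 decimals: 2592.27

2592.27


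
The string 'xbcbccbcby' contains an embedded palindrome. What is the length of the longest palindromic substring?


Scanning 'xbcbccbcby' for palindromic substrings.
Substring at positions 1-8: 'bcbccbcb'.
Check: reverse('bcbccbcb') = 'bcbccbcb' -> palindrome confirmed.
Neighbouring characters ('x' / 'y') break symmetry, so it cannot extend further.
No longer palindromic substring exists; longest length = 8

8


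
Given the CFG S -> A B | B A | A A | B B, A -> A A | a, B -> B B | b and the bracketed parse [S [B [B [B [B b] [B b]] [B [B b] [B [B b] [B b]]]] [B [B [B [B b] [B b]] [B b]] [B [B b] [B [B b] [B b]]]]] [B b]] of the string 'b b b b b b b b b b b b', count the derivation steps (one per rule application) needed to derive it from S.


Every bracketed nonterminal node [X ...] in the tree is produced by exactly one rule application.
Reading the tree off as a leftmost derivation:
  Step 1: S  =>  B B   (applied S -> B B)
  Step 2: B B  =>  B B B   (applied B -> B B)
  Step 3: B B B  =>  B B B B   (applied B -> B B)
  Step 4: B B B B  =>  B B B B B   (applied B -> B B)
  Step 5: B B B B B  =>  b B B B B   (applied B -> b)
  Step 6: b B B B B  =>  b b B B B   (applied B -> b)
  Step 7: b b B B B  =>  b b B B B B   (applied B -> B B)
  Step 8: b b B B B B  =>  b b b B B B   (applied B -> b)
  Step 9: b b b B B B  =>  b b b B B B B   (applied B -> B B)
  Step 10: b b b B B B B  =>  b b b b B B B   (applied B -> b)
  Step 11: b b b b B B B  =>  b b b b b B B   (applied B -> b)
  Step 12: b b b b b B B  =>  b b b b b B B B   (applied B -> B B)
  Step 13: b b b b b B B B  =>  b b b b b B B B B   (applied B -> B B)
  Step 14: b b b b b B B B B  =>  b b b b b B B B B B   (applied B -> B B)
  Step 15: b b b b b B B B B B  =>  b b b b b b B B B B   (applied B -> b)
  Step 16: b b b b b b B B B B  =>  b b b b b b b B B B   (applied B -> b)
  Step 17: b b b b b b b B B B  =>  b b b b b b b b B B   (applied B -> b)
  Step 18: b b b b b b b b B B  =>  b b b b b b b b B B B   (applied B -> B B)
  Step 19: b b b b b b b b B B B  =>  b b b b b b b b b B B   (applied B -> b)
  Step 20: b b b b b b b b b B B  =>  b b b b b b b b b B B B   (applied B -> B B)
  Step 21: b b b b b b b b b B B B  =>  b b b b b b b b b b B B   (applied B -> b)
  Step 22: b b b b b b b b b b B B  =>  b b b b b b b b b b b B   (applied B -> b)
  Step 23: b b b b b b b b b b b B  =>  b b b b b b b b b b b b   (applied B -> b)
Final yield: b b b b b b b b b b b b
Total rewrite steps: 23

23
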